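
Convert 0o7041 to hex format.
Convert 0o7041 (octal) → 7×512 + 4×8 + 1 = 3617 (decimal)
Convert 3617 (decimal) → 3617 = 14×256 + 2×16 + 1 → 0xE21 (hexadecimal)
0xE21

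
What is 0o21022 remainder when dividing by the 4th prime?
Convert 0o21022 (octal) → 2×4096 + 1×512 + 2×8 + 2 = 8722 (decimal)
Convert the 4th prime (prime index) → 7 (decimal)
Compute 8722 mod 7 = 0
0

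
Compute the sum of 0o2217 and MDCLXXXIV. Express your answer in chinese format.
Convert 0o2217 (octal) → 2×512 + 2×64 + 1×8 + 7 = 1167 (decimal)
Convert MDCLXXXIV (Roman numeral) → 1000 + 500 + 100 + 50 + 10 + 10 + 10 + 4 = 1684 (decimal)
Compute 1167 + 1684 = 2851
Convert 2851 (decimal) → 2851 = 2×1000 + 8×100 + 5×10 + 1 → 二千八百五十一 (Chinese numeral)
二千八百五十一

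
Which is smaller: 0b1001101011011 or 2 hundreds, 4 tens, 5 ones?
Convert 0b1001101011011 (binary) → 4096 + 512 + 256 + 64 + 16 + 8 + 2 + 1 = 4955 (decimal)
Convert 2 hundreds, 4 tens, 5 ones (place-value notation) → 2×100 + 4×10 + 5 = 245 (decimal)
Compare 4955 vs 245: smaller = 245
245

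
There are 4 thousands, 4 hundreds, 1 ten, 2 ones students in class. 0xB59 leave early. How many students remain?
Convert 4 thousands, 4 hundreds, 1 ten, 2 ones (place-value notation) → 4×1000 + 4×100 + 1×10 + 2 = 4412 (decimal)
Convert 0xB59 (hexadecimal) → 11×256 + 5×16 + 9 = 2905 (decimal)
Compute 4412 - 2905 = 1507
1507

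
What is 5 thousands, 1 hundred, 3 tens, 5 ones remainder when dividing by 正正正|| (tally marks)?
Convert 5 thousands, 1 hundred, 3 tens, 5 ones (place-value notation) → 5×1000 + 1×100 + 3×10 + 5 = 5135 (decimal)
Convert 正正正|| (tally marks) → 5 + 5 + 5 + 2 = 17 (decimal)
Compute 5135 mod 17 = 1
1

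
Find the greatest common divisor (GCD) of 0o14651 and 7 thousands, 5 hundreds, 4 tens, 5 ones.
Convert 0o14651 (octal) → 1×4096 + 4×512 + 6×64 + 5×8 + 1 = 6569 (decimal)
Convert 7 thousands, 5 hundreds, 4 tens, 5 ones (place-value notation) → 7×1000 + 5×100 + 4×10 + 5 = 7545 (decimal)
Compute gcd(6569, 7545) = 1
1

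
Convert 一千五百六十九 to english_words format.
Convert 一千五百六十九 (Chinese numeral) → 1×1000 + 5×100 + 6×10 + 9 = 1569 (decimal)
Convert 1569 (decimal) → 1569 = 1×1000 + 5×100 + 69 → one thousand five hundred sixty-nine (English words)
one thousand five hundred sixty-nine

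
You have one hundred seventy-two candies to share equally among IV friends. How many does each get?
Convert one hundred seventy-two (English words) → 1×100 + 72 = 172 (decimal)
Convert IV (Roman numeral) → 4 (decimal)
Compute 172 ÷ 4 = 43
43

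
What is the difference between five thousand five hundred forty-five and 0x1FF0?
Convert five thousand five hundred forty-five (English words) → 5×1000 + 5×100 + 45 = 5545 (decimal)
Convert 0x1FF0 (hexadecimal) → 1×4096 + 15×256 + 15×16 = 8176 (decimal)
Difference: |5545 - 8176| = 2631
2631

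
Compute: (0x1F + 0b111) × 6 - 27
Convert 0x1F (hexadecimal) → 1×16 + 15 = 31 (decimal)
Convert 0b111 (binary) → 4 + 2 + 1 = 7 (decimal)
Expression in decimal: (31 + 7) × 6 - 27
Parentheses first: 31 + 7 = 38
Multiply: 38 × 6 = 228
Subtract: 228 - 27 = 201
201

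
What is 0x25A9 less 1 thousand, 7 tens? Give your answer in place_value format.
Convert 0x25A9 (hexadecimal) → 2×4096 + 5×256 + 10×16 + 9 = 9641 (decimal)
Convert 1 thousand, 7 tens (place-value notation) → 1×1000 + 7×10 = 1070 (decimal)
Compute 9641 - 1070 = 8571
Convert 8571 (decimal) → 8571 = 8×1000 + 5×100 + 7×10 + 1 → 8 thousands, 5 hundreds, 7 tens, 1 one (place-value notation)
8 thousands, 5 hundreds, 7 tens, 1 one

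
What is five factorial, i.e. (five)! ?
Convert five (English words) → 5 (decimal)
Compute 5! = 120
120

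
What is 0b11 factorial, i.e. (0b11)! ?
Convert 0b11 (binary) → 2 + 1 = 3 (decimal)
Compute 3! = 6
6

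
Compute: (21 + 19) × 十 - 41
Convert 十 (Chinese numeral) → 1×10 = 10 (decimal)
Expression in decimal: (21 + 19) × 10 - 41
Parentheses first: 21 + 19 = 40
Multiply: 40 × 10 = 400
Subtract: 400 - 41 = 359
359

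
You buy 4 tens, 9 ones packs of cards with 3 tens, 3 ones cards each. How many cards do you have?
Convert 3 tens, 3 ones (place-value notation) → 3×10 + 3 = 33 (decimal)
Convert 4 tens, 9 ones (place-value notation) → 4×10 + 9 = 49 (decimal)
Compute 33 × 49 = 1617
1617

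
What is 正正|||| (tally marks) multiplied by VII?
Convert 正正|||| (tally marks) → 5 + 5 + 4 = 14 (decimal)
Convert VII (Roman numeral) → 5 + 1 + 1 = 7 (decimal)
Compute 14 × 7 = 98
98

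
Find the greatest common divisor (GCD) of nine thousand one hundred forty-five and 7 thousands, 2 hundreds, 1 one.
Convert nine thousand one hundred forty-five (English words) → 9×1000 + 1×100 + 45 = 9145 (decimal)
Convert 7 thousands, 2 hundreds, 1 one (place-value notation) → 7×1000 + 2×100 + 1 = 7201 (decimal)
Compute gcd(9145, 7201) = 1
1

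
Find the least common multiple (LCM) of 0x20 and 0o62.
Convert 0x20 (hexadecimal) → 2×16 = 32 (decimal)
Convert 0o62 (octal) → 6×8 + 2 = 50 (decimal)
Compute lcm(32, 50) = 800
800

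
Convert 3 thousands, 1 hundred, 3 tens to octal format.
Convert 3 thousands, 1 hundred, 3 tens (place-value notation) → 3×1000 + 1×100 + 3×10 = 3130 (decimal)
Convert 3130 (decimal) → 3130 = 6×512 + 7×8 + 2 → 0o6072 (octal)
0o6072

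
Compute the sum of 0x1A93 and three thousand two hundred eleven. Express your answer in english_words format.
Convert 0x1A93 (hexadecimal) → 1×4096 + 10×256 + 9×16 + 3 = 6803 (decimal)
Convert three thousand two hundred eleven (English words) → 3×1000 + 2×100 + 11 = 3211 (decimal)
Compute 6803 + 3211 = 10014
Convert 10014 (decimal) → 10014 = 10×1000 + 14 → ten thousand fourteen (English words)
ten thousand fourteen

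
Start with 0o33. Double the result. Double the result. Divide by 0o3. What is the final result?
Convert 0o33 (octal) → 3×8 + 3 = 27 (decimal)
Start: 27
27 × 2 = 54
54 × 2 = 108
Convert 0o3 (octal) → 3 (decimal)
108 ÷ 3 = 36
36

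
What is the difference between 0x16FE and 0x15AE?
Convert 0x16FE (hexadecimal) → 1×4096 + 6×256 + 15×16 + 14 = 5886 (decimal)
Convert 0x15AE (hexadecimal) → 1×4096 + 5×256 + 10×16 + 14 = 5550 (decimal)
Difference: |5886 - 5550| = 336
336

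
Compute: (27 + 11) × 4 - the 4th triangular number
Convert the 4th triangular number (triangular index) → 4×5/2 = 10 (decimal)
Expression in decimal: (27 + 11) × 4 - 10
Parentheses first: 27 + 11 = 38
Multiply: 38 × 4 = 152
Subtract: 152 - 10 = 142
142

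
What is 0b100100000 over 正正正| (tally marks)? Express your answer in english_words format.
Convert 0b100100000 (binary) → 256 + 32 = 288 (decimal)
Convert 正正正| (tally marks) → 5 + 5 + 5 + 1 = 16 (decimal)
Compute 288 ÷ 16 = 18
Convert 18 (decimal) → eighteen (English words)
eighteen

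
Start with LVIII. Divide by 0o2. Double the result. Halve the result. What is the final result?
Convert LVIII (Roman numeral) → 50 + 5 + 1 + 1 + 1 = 58 (decimal)
Start: 58
Convert 0o2 (octal) → 2 (decimal)
58 ÷ 2 = 29
29 × 2 = 58
58 ÷ 2 = 29
29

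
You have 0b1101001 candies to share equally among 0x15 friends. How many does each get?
Convert 0b1101001 (binary) → 64 + 32 + 8 + 1 = 105 (decimal)
Convert 0x15 (hexadecimal) → 1×16 + 5 = 21 (decimal)
Compute 105 ÷ 21 = 5
5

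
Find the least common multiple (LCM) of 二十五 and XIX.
Convert 二十五 (Chinese numeral) → 2×10 + 5 = 25 (decimal)
Convert XIX (Roman numeral) → 10 + 9 = 19 (decimal)
Compute lcm(25, 19) = 475
475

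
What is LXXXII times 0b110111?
Convert LXXXII (Roman numeral) → 50 + 10 + 10 + 10 + 1 + 1 = 82 (decimal)
Convert 0b110111 (binary) → 32 + 16 + 4 + 2 + 1 = 55 (decimal)
Compute 82 × 55 = 4510
4510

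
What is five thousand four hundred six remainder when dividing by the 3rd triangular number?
Convert five thousand four hundred six (English words) → 5×1000 + 4×100 + 6 = 5406 (decimal)
Convert the 3rd triangular number (triangular index) → 3×4/2 = 6 (decimal)
Compute 5406 mod 6 = 0
0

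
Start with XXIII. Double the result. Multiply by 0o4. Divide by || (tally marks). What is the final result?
Convert XXIII (Roman numeral) → 10 + 10 + 1 + 1 + 1 = 23 (decimal)
Start: 23
23 × 2 = 46
Convert 0o4 (octal) → 4 (decimal)
46 × 4 = 184
Convert || (tally marks) → 2 (decimal)
184 ÷ 2 = 92
92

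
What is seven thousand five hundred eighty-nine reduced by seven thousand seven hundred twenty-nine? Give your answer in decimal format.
Convert seven thousand five hundred eighty-nine (English words) → 7×1000 + 5×100 + 89 = 7589 (decimal)
Convert seven thousand seven hundred twenty-nine (English words) → 7×1000 + 7×100 + 29 = 7729 (decimal)
Compute 7589 - 7729 = -140
-140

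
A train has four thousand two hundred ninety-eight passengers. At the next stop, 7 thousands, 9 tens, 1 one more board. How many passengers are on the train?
Convert four thousand two hundred ninety-eight (English words) → 4×1000 + 2×100 + 98 = 4298 (decimal)
Convert 7 thousands, 9 tens, 1 one (place-value notation) → 7×1000 + 9×10 + 1 = 7091 (decimal)
Compute 4298 + 7091 = 11389
11389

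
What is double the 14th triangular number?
The 14th triangular number = 14×15/2 = 105
Compute 105 × 2 = 210
210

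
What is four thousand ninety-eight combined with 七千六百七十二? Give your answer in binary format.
Convert four thousand ninety-eight (English words) → 4×1000 + 98 = 4098 (decimal)
Convert 七千六百七十二 (Chinese numeral) → 7×1000 + 6×100 + 7×10 + 2 = 7672 (decimal)
Compute 4098 + 7672 = 11770
Convert 11770 (decimal) → 11770 = 8192 + 2048 + 1024 + 256 + 128 + 64 + 32 + 16 + 8 + 2 → 0b10110111111010 (binary)
0b10110111111010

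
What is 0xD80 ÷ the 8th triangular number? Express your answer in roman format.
Convert 0xD80 (hexadecimal) → 13×256 + 8×16 = 3456 (decimal)
Convert the 8th triangular number (triangular index) → 8×9/2 = 36 (decimal)
Compute 3456 ÷ 36 = 96
Convert 96 (decimal) → 96 = 90 + 5 + 1 → XCVI (Roman numeral)
XCVI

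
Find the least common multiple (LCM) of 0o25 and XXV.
Convert 0o25 (octal) → 2×8 + 5 = 21 (decimal)
Convert XXV (Roman numeral) → 10 + 10 + 5 = 25 (decimal)
Compute lcm(21, 25) = 525
525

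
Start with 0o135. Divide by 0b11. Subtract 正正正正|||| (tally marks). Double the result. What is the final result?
Convert 0o135 (octal) → 1×64 + 3×8 + 5 = 93 (decimal)
Start: 93
Convert 0b11 (binary) → 2 + 1 = 3 (decimal)
93 ÷ 3 = 31
Convert 正正正正|||| (tally marks) → 5 + 5 + 5 + 5 + 4 = 24 (decimal)
31 - 24 = 7
7 × 2 = 14
14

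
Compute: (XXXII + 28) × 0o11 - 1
Convert XXXII (Roman numeral) → 10 + 10 + 10 + 1 + 1 = 32 (decimal)
Convert 0o11 (octal) → 1×8 + 1 = 9 (decimal)
Expression in decimal: (32 + 28) × 9 - 1
Parentheses first: 32 + 28 = 60
Multiply: 60 × 9 = 540
Subtract: 540 - 1 = 539
539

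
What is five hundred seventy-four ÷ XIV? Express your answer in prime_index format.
Convert five hundred seventy-four (English words) → 5×100 + 74 = 574 (decimal)
Convert XIV (Roman numeral) → 10 + 4 = 14 (decimal)
Compute 574 ÷ 14 = 41
Convert 41 (decimal) → the 13th prime (prime index)
the 13th prime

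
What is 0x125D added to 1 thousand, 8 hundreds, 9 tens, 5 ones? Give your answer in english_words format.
Convert 0x125D (hexadecimal) → 1×4096 + 2×256 + 5×16 + 13 = 4701 (decimal)
Convert 1 thousand, 8 hundreds, 9 tens, 5 ones (place-value notation) → 1×1000 + 8×100 + 9×10 + 5 = 1895 (decimal)
Compute 4701 + 1895 = 6596
Convert 6596 (decimal) → 6596 = 6×1000 + 5×100 + 96 → six thousand five hundred ninety-six (English words)
six thousand five hundred ninety-six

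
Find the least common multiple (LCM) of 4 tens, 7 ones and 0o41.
Convert 4 tens, 7 ones (place-value notation) → 4×10 + 7 = 47 (decimal)
Convert 0o41 (octal) → 4×8 + 1 = 33 (decimal)
Compute lcm(47, 33) = 1551
1551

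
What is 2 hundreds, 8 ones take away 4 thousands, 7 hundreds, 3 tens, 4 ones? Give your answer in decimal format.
Convert 2 hundreds, 8 ones (place-value notation) → 2×100 + 8 = 208 (decimal)
Convert 4 thousands, 7 hundreds, 3 tens, 4 ones (place-value notation) → 4×1000 + 7×100 + 3×10 + 4 = 4734 (decimal)
Compute 208 - 4734 = -4526
-4526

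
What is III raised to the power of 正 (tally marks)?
Convert III (Roman numeral) → 1 + 1 + 1 = 3 (decimal)
Convert 正 (tally marks) → 5 (decimal)
Compute 3 ^ 5 = 243
243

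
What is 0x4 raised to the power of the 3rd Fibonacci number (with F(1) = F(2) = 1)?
Convert 0x4 (hexadecimal) → 4 (decimal)
Convert the 3rd Fibonacci number (with F(1) = F(2) = 1) (Fibonacci index) → 1, 1, 2 → 2 (decimal)
Compute 4 ^ 2 = 16
16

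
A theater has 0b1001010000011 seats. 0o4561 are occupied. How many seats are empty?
Convert 0b1001010000011 (binary) → 4096 + 512 + 128 + 2 + 1 = 4739 (decimal)
Convert 0o4561 (octal) → 4×512 + 5×64 + 6×8 + 1 = 2417 (decimal)
Compute 4739 - 2417 = 2322
2322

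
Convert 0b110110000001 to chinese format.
Convert 0b110110000001 (binary) → 2048 + 1024 + 256 + 128 + 1 = 3457 (decimal)
Convert 3457 (decimal) → 3457 = 3×1000 + 4×100 + 5×10 + 7 → 三千四百五十七 (Chinese numeral)
三千四百五十七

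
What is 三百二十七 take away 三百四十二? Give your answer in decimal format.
Convert 三百二十七 (Chinese numeral) → 3×100 + 2×10 + 7 = 327 (decimal)
Convert 三百四十二 (Chinese numeral) → 3×100 + 4×10 + 2 = 342 (decimal)
Compute 327 - 342 = -15
-15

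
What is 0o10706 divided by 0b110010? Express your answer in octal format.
Convert 0o10706 (octal) → 1×4096 + 7×64 + 6 = 4550 (decimal)
Convert 0b110010 (binary) → 32 + 16 + 2 = 50 (decimal)
Compute 4550 ÷ 50 = 91
Convert 91 (decimal) → 91 = 1×64 + 3×8 + 3 → 0o133 (octal)
0o133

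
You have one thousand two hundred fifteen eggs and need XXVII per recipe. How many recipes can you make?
Convert one thousand two hundred fifteen (English words) → 1×1000 + 2×100 + 15 = 1215 (decimal)
Convert XXVII (Roman numeral) → 10 + 10 + 5 + 1 + 1 = 27 (decimal)
Compute 1215 ÷ 27 = 45
45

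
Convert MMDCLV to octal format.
Convert MMDCLV (Roman numeral) → 1000 + 1000 + 500 + 100 + 50 + 5 = 2655 (decimal)
Convert 2655 (decimal) → 2655 = 5×512 + 1×64 + 3×8 + 7 → 0o5137 (octal)
0o5137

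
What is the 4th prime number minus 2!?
The 4th prime number = 7
Convert 2! (factorial) → 2 (decimal)
Compute 7 - 2 = 5
5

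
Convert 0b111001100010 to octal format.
Convert 0b111001100010 (binary) → 2048 + 1024 + 512 + 64 + 32 + 2 = 3682 (decimal)
Convert 3682 (decimal) → 3682 = 7×512 + 1×64 + 4×8 + 2 → 0o7142 (octal)
0o7142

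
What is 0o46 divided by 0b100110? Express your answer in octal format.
Convert 0o46 (octal) → 4×8 + 6 = 38 (decimal)
Convert 0b100110 (binary) → 32 + 4 + 2 = 38 (decimal)
Compute 38 ÷ 38 = 1
Convert 1 (decimal) → 0o1 (octal)
0o1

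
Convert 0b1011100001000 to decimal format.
Convert 0b1011100001000 (binary) → 4096 + 1024 + 512 + 256 + 8 = 5896 (decimal)
5896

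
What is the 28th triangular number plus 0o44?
The 28th triangular number = 28×29/2 = 406
Convert 0o44 (octal) → 4×8 + 4 = 36 (decimal)
Compute 406 + 36 = 442
442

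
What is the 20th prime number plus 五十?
The 20th prime number = 71
Convert 五十 (Chinese numeral) → 5×10 = 50 (decimal)
Compute 71 + 50 = 121
121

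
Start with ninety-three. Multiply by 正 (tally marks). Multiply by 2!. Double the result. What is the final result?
Convert ninety-three (English words) → 93 (decimal)
Start: 93
Convert 正 (tally marks) → 5 (decimal)
93 × 5 = 465
Convert 2! (factorial) → 2 (decimal)
465 × 2 = 930
930 × 2 = 1860
1860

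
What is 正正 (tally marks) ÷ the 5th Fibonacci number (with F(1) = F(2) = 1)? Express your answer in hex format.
Convert 正正 (tally marks) → 5 + 5 = 10 (decimal)
Convert the 5th Fibonacci number (with F(1) = F(2) = 1) (Fibonacci index) → 1, 1, 2, 3, 5 → 5 (decimal)
Compute 10 ÷ 5 = 2
Convert 2 (decimal) → 0x2 (hexadecimal)
0x2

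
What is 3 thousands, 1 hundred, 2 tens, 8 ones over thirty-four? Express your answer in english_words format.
Convert 3 thousands, 1 hundred, 2 tens, 8 ones (place-value notation) → 3×1000 + 1×100 + 2×10 + 8 = 3128 (decimal)
Convert thirty-four (English words) → 34 (decimal)
Compute 3128 ÷ 34 = 92
Convert 92 (decimal) → ninety-two (English words)
ninety-two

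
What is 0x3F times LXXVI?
Convert 0x3F (hexadecimal) → 3×16 + 15 = 63 (decimal)
Convert LXXVI (Roman numeral) → 50 + 10 + 10 + 5 + 1 = 76 (decimal)
Compute 63 × 76 = 4788
4788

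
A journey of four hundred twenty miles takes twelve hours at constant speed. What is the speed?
Convert four hundred twenty (English words) → 4×100 + 20 = 420 (decimal)
Convert twelve (English words) → 12 (decimal)
Compute 420 ÷ 12 = 35
35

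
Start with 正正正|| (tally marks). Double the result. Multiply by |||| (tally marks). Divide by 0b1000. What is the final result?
Convert 正正正|| (tally marks) → 5 + 5 + 5 + 2 = 17 (decimal)
Start: 17
17 × 2 = 34
Convert |||| (tally marks) → 4 (decimal)
34 × 4 = 136
Convert 0b1000 (binary) → 8 (decimal)
136 ÷ 8 = 17
17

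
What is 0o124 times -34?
Convert 0o124 (octal) → 1×64 + 2×8 + 4 = 84 (decimal)
Compute 84 × -34 = -2856
-2856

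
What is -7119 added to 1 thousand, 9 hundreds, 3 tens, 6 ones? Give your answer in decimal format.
Convert 1 thousand, 9 hundreds, 3 tens, 6 ones (place-value notation) → 1×1000 + 9×100 + 3×10 + 6 = 1936 (decimal)
Compute -7119 + 1936 = -5183
-5183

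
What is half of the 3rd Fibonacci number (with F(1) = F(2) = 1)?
The 3rd Fibonacci number (with F(1) = F(2) = 1): 1, 1, 2 → 2
Compute 2 ÷ 2 = 1
1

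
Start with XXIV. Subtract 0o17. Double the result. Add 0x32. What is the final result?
Convert XXIV (Roman numeral) → 10 + 10 + 4 = 24 (decimal)
Start: 24
Convert 0o17 (octal) → 1×8 + 7 = 15 (decimal)
24 - 15 = 9
9 × 2 = 18
Convert 0x32 (hexadecimal) → 3×16 + 2 = 50 (decimal)
18 + 50 = 68
68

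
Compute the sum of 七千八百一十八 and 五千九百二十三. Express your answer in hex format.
Convert 七千八百一十八 (Chinese numeral) → 7×1000 + 8×100 + 1×10 + 8 = 7818 (decimal)
Convert 五千九百二十三 (Chinese numeral) → 5×1000 + 9×100 + 2×10 + 3 = 5923 (decimal)
Compute 7818 + 5923 = 13741
Convert 13741 (decimal) → 13741 = 3×4096 + 5×256 + 10×16 + 13 → 0x35AD (hexadecimal)
0x35AD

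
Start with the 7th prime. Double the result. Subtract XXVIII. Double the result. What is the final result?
Convert the 7th prime (prime index) → 17 (decimal)
Start: 17
17 × 2 = 34
Convert XXVIII (Roman numeral) → 10 + 10 + 5 + 1 + 1 + 1 = 28 (decimal)
34 - 28 = 6
6 × 2 = 12
12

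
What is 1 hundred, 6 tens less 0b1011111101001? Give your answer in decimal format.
Convert 1 hundred, 6 tens (place-value notation) → 1×100 + 6×10 = 160 (decimal)
Convert 0b1011111101001 (binary) → 4096 + 1024 + 512 + 256 + 128 + 64 + 32 + 8 + 1 = 6121 (decimal)
Compute 160 - 6121 = -5961
-5961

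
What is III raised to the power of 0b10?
Convert III (Roman numeral) → 1 + 1 + 1 = 3 (decimal)
Convert 0b10 (binary) → 2 (decimal)
Compute 3 ^ 2 = 9
9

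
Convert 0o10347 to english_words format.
Convert 0o10347 (octal) → 1×4096 + 3×64 + 4×8 + 7 = 4327 (decimal)
Convert 4327 (decimal) → 4327 = 4×1000 + 3×100 + 27 → four thousand three hundred twenty-seven (English words)
four thousand three hundred twenty-seven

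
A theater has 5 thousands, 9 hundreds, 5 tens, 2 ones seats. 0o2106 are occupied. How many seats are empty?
Convert 5 thousands, 9 hundreds, 5 tens, 2 ones (place-value notation) → 5×1000 + 9×100 + 5×10 + 2 = 5952 (decimal)
Convert 0o2106 (octal) → 2×512 + 1×64 + 6 = 1094 (decimal)
Compute 5952 - 1094 = 4858
4858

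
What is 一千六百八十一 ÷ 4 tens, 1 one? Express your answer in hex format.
Convert 一千六百八十一 (Chinese numeral) → 1×1000 + 6×100 + 8×10 + 1 = 1681 (decimal)
Convert 4 tens, 1 one (place-value notation) → 4×10 + 1 = 41 (decimal)
Compute 1681 ÷ 41 = 41
Convert 41 (decimal) → 41 = 2×16 + 9 → 0x29 (hexadecimal)
0x29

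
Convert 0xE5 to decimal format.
Convert 0xE5 (hexadecimal) → 14×16 + 5 = 229 (decimal)
229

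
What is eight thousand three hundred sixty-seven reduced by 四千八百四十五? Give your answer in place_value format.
Convert eight thousand three hundred sixty-seven (English words) → 8×1000 + 3×100 + 67 = 8367 (decimal)
Convert 四千八百四十五 (Chinese numeral) → 4×1000 + 8×100 + 4×10 + 5 = 4845 (decimal)
Compute 8367 - 4845 = 3522
Convert 3522 (decimal) → 3522 = 3×1000 + 5×100 + 2×10 + 2 → 3 thousands, 5 hundreds, 2 tens, 2 ones (place-value notation)
3 thousands, 5 hundreds, 2 tens, 2 ones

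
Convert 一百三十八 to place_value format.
Convert 一百三十八 (Chinese numeral) → 1×100 + 3×10 + 8 = 138 (decimal)
Convert 138 (decimal) → 138 = 1×100 + 3×10 + 8 → 1 hundred, 3 tens, 8 ones (place-value notation)
1 hundred, 3 tens, 8 ones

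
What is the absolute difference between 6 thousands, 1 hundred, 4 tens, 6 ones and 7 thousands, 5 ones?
Convert 6 thousands, 1 hundred, 4 tens, 6 ones (place-value notation) → 6×1000 + 1×100 + 4×10 + 6 = 6146 (decimal)
Convert 7 thousands, 5 ones (place-value notation) → 7×1000 + 5 = 7005 (decimal)
Compute |6146 - 7005| = 859
859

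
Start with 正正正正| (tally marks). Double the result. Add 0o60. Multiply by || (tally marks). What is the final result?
Convert 正正正正| (tally marks) → 5 + 5 + 5 + 5 + 1 = 21 (decimal)
Start: 21
21 × 2 = 42
Convert 0o60 (octal) → 6×8 = 48 (decimal)
42 + 48 = 90
Convert || (tally marks) → 2 (decimal)
90 × 2 = 180
180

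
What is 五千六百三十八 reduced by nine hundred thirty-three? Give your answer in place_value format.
Convert 五千六百三十八 (Chinese numeral) → 5×1000 + 6×100 + 3×10 + 8 = 5638 (decimal)
Convert nine hundred thirty-three (English words) → 9×100 + 33 = 933 (decimal)
Compute 5638 - 933 = 4705
Convert 4705 (decimal) → 4705 = 4×1000 + 7×100 + 5 → 4 thousands, 7 hundreds, 5 ones (place-value notation)
4 thousands, 7 hundreds, 5 ones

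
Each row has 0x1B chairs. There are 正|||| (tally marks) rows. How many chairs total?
Convert 0x1B (hexadecimal) → 1×16 + 11 = 27 (decimal)
Convert 正|||| (tally marks) → 5 + 4 = 9 (decimal)
Compute 27 × 9 = 243
243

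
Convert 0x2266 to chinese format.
Convert 0x2266 (hexadecimal) → 2×4096 + 2×256 + 6×16 + 6 = 8806 (decimal)
Convert 8806 (decimal) → 8806 = 8×1000 + 8×100 + 6 → 八千八百零六 (Chinese numeral)
八千八百零六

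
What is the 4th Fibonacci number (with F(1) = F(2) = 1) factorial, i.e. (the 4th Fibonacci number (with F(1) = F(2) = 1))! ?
Convert the 4th Fibonacci number (with F(1) = F(2) = 1) (Fibonacci index) → 1, 1, 2, 3 → 3 (decimal)
Compute 3! = 6
6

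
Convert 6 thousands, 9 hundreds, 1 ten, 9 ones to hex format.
Convert 6 thousands, 9 hundreds, 1 ten, 9 ones (place-value notation) → 6×1000 + 9×100 + 1×10 + 9 = 6919 (decimal)
Convert 6919 (decimal) → 6919 = 1×4096 + 11×256 + 7 → 0x1B07 (hexadecimal)
0x1B07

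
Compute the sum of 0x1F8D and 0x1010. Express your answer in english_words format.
Convert 0x1F8D (hexadecimal) → 1×4096 + 15×256 + 8×16 + 13 = 8077 (decimal)
Convert 0x1010 (hexadecimal) → 1×4096 + 1×16 = 4112 (decimal)
Compute 8077 + 4112 = 12189
Convert 12189 (decimal) → 12189 = 12×1000 + 1×100 + 89 → twelve thousand one hundred eighty-nine (English words)
twelve thousand one hundred eighty-nine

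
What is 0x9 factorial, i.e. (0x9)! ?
Convert 0x9 (hexadecimal) → 9 (decimal)
Compute 9! = 362880
362880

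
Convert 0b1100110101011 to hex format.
Convert 0b1100110101011 (binary) → 4096 + 2048 + 256 + 128 + 32 + 8 + 2 + 1 = 6571 (decimal)
Convert 6571 (decimal) → 6571 = 1×4096 + 9×256 + 10×16 + 11 → 0x19AB (hexadecimal)
0x19AB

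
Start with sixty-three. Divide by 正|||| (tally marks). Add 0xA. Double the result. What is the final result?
Convert sixty-three (English words) → 63 (decimal)
Start: 63
Convert 正|||| (tally marks) → 5 + 4 = 9 (decimal)
63 ÷ 9 = 7
Convert 0xA (hexadecimal) → 10 (decimal)
7 + 10 = 17
17 × 2 = 34
34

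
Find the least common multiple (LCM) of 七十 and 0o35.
Convert 七十 (Chinese numeral) → 7×10 = 70 (decimal)
Convert 0o35 (octal) → 3×8 + 5 = 29 (decimal)
Compute lcm(70, 29) = 2030
2030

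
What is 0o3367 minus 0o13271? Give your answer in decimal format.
Convert 0o3367 (octal) → 3×512 + 3×64 + 6×8 + 7 = 1783 (decimal)
Convert 0o13271 (octal) → 1×4096 + 3×512 + 2×64 + 7×8 + 1 = 5817 (decimal)
Compute 1783 - 5817 = -4034
-4034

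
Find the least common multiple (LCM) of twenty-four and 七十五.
Convert twenty-four (English words) → 24 (decimal)
Convert 七十五 (Chinese numeral) → 7×10 + 5 = 75 (decimal)
Compute lcm(24, 75) = 600
600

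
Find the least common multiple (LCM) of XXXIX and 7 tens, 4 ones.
Convert XXXIX (Roman numeral) → 10 + 10 + 10 + 9 = 39 (decimal)
Convert 7 tens, 4 ones (place-value notation) → 7×10 + 4 = 74 (decimal)
Compute lcm(39, 74) = 2886
2886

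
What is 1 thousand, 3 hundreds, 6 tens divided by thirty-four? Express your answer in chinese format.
Convert 1 thousand, 3 hundreds, 6 tens (place-value notation) → 1×1000 + 3×100 + 6×10 = 1360 (decimal)
Convert thirty-four (English words) → 34 (decimal)
Compute 1360 ÷ 34 = 40
Convert 40 (decimal) → 40 = 4×10 → 四十 (Chinese numeral)
四十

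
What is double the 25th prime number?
The 25th prime number = 97
Compute 97 × 2 = 194
194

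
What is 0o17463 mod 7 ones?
Convert 0o17463 (octal) → 1×4096 + 7×512 + 4×64 + 6×8 + 3 = 7987 (decimal)
Convert 7 ones (place-value notation) → 7 (decimal)
Compute 7987 mod 7 = 0
0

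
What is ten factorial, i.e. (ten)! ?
Convert ten (English words) → 10 (decimal)
Compute 10! = 3628800
3628800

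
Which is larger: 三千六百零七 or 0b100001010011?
Convert 三千六百零七 (Chinese numeral) → 3×1000 + 6×100 + 7 = 3607 (decimal)
Convert 0b100001010011 (binary) → 2048 + 64 + 16 + 2 + 1 = 2131 (decimal)
Compare 3607 vs 2131: larger = 3607
3607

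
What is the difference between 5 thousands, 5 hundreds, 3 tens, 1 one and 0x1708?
Convert 5 thousands, 5 hundreds, 3 tens, 1 one (place-value notation) → 5×1000 + 5×100 + 3×10 + 1 = 5531 (decimal)
Convert 0x1708 (hexadecimal) → 1×4096 + 7×256 + 8 = 5896 (decimal)
Difference: |5531 - 5896| = 365
365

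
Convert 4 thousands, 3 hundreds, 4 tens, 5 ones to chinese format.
Convert 4 thousands, 3 hundreds, 4 tens, 5 ones (place-value notation) → 4×1000 + 3×100 + 4×10 + 5 = 4345 (decimal)
Convert 4345 (decimal) → 4345 = 4×1000 + 3×100 + 4×10 + 5 → 四千三百四十五 (Chinese numeral)
四千三百四十五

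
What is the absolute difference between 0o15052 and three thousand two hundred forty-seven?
Convert 0o15052 (octal) → 1×4096 + 5×512 + 5×8 + 2 = 6698 (decimal)
Convert three thousand two hundred forty-seven (English words) → 3×1000 + 2×100 + 47 = 3247 (decimal)
Compute |6698 - 3247| = 3451
3451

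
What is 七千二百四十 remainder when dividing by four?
Convert 七千二百四十 (Chinese numeral) → 7×1000 + 2×100 + 4×10 = 7240 (decimal)
Convert four (English words) → 4 (decimal)
Compute 7240 mod 4 = 0
0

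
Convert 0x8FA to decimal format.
Convert 0x8FA (hexadecimal) → 8×256 + 15×16 + 10 = 2298 (decimal)
2298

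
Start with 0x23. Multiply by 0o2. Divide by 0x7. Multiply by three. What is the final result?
Convert 0x23 (hexadecimal) → 2×16 + 3 = 35 (decimal)
Start: 35
Convert 0o2 (octal) → 2 (decimal)
35 × 2 = 70
Convert 0x7 (hexadecimal) → 7 (decimal)
70 ÷ 7 = 10
Convert three (English words) → 3 (decimal)
10 × 3 = 30
30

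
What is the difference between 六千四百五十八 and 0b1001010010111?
Convert 六千四百五十八 (Chinese numeral) → 6×1000 + 4×100 + 5×10 + 8 = 6458 (decimal)
Convert 0b1001010010111 (binary) → 4096 + 512 + 128 + 16 + 4 + 2 + 1 = 4759 (decimal)
Difference: |6458 - 4759| = 1699
1699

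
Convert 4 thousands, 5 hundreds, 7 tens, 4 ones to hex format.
Convert 4 thousands, 5 hundreds, 7 tens, 4 ones (place-value notation) → 4×1000 + 5×100 + 7×10 + 4 = 4574 (decimal)
Convert 4574 (decimal) → 4574 = 1×4096 + 1×256 + 13×16 + 14 → 0x11DE (hexadecimal)
0x11DE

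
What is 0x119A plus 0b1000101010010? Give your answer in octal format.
Convert 0x119A (hexadecimal) → 1×4096 + 1×256 + 9×16 + 10 = 4506 (decimal)
Convert 0b1000101010010 (binary) → 4096 + 256 + 64 + 16 + 2 = 4434 (decimal)
Compute 4506 + 4434 = 8940
Convert 8940 (decimal) → 8940 = 2×4096 + 1×512 + 3×64 + 5×8 + 4 → 0o21354 (octal)
0o21354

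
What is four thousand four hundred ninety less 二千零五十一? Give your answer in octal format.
Convert four thousand four hundred ninety (English words) → 4×1000 + 4×100 + 90 = 4490 (decimal)
Convert 二千零五十一 (Chinese numeral) → 2×1000 + 5×10 + 1 = 2051 (decimal)
Compute 4490 - 2051 = 2439
Convert 2439 (decimal) → 2439 = 4×512 + 6×64 + 7 → 0o4607 (octal)
0o4607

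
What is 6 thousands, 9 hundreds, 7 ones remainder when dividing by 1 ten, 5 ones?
Convert 6 thousands, 9 hundreds, 7 ones (place-value notation) → 6×1000 + 9×100 + 7 = 6907 (decimal)
Convert 1 ten, 5 ones (place-value notation) → 1×10 + 5 = 15 (decimal)
Compute 6907 mod 15 = 7
7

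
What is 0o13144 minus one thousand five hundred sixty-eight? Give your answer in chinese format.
Convert 0o13144 (octal) → 1×4096 + 3×512 + 1×64 + 4×8 + 4 = 5732 (decimal)
Convert one thousand five hundred sixty-eight (English words) → 1×1000 + 5×100 + 68 = 1568 (decimal)
Compute 5732 - 1568 = 4164
Convert 4164 (decimal) → 4164 = 4×1000 + 1×100 + 6×10 + 4 → 四千一百六十四 (Chinese numeral)
四千一百六十四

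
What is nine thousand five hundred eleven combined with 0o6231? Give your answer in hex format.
Convert nine thousand five hundred eleven (English words) → 9×1000 + 5×100 + 11 = 9511 (decimal)
Convert 0o6231 (octal) → 6×512 + 2×64 + 3×8 + 1 = 3225 (decimal)
Compute 9511 + 3225 = 12736
Convert 12736 (decimal) → 12736 = 3×4096 + 1×256 + 12×16 → 0x31C0 (hexadecimal)
0x31C0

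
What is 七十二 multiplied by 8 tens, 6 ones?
Convert 七十二 (Chinese numeral) → 7×10 + 2 = 72 (decimal)
Convert 8 tens, 6 ones (place-value notation) → 8×10 + 6 = 86 (decimal)
Compute 72 × 86 = 6192
6192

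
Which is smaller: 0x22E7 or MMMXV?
Convert 0x22E7 (hexadecimal) → 2×4096 + 2×256 + 14×16 + 7 = 8935 (decimal)
Convert MMMXV (Roman numeral) → 1000 + 1000 + 1000 + 10 + 5 = 3015 (decimal)
Compare 8935 vs 3015: smaller = 3015
3015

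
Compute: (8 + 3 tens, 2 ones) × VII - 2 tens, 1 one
Convert 3 tens, 2 ones (place-value notation) → 3×10 + 2 = 32 (decimal)
Convert VII (Roman numeral) → 5 + 1 + 1 = 7 (decimal)
Convert 2 tens, 1 one (place-value notation) → 2×10 + 1 = 21 (decimal)
Expression in decimal: (8 + 32) × 7 - 21
Parentheses first: 8 + 32 = 40
Multiply: 40 × 7 = 280
Subtract: 280 - 21 = 259
259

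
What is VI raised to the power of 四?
Convert VI (Roman numeral) → 5 + 1 = 6 (decimal)
Convert 四 (Chinese numeral) → 4 (decimal)
Compute 6 ^ 4 = 1296
1296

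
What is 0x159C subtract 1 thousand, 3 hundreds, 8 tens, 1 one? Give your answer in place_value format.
Convert 0x159C (hexadecimal) → 1×4096 + 5×256 + 9×16 + 12 = 5532 (decimal)
Convert 1 thousand, 3 hundreds, 8 tens, 1 one (place-value notation) → 1×1000 + 3×100 + 8×10 + 1 = 1381 (decimal)
Compute 5532 - 1381 = 4151
Convert 4151 (decimal) → 4151 = 4×1000 + 1×100 + 5×10 + 1 → 4 thousands, 1 hundred, 5 tens, 1 one (place-value notation)
4 thousands, 1 hundred, 5 tens, 1 one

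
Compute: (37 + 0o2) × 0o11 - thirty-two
Convert 0o2 (octal) → 2 (decimal)
Convert 0o11 (octal) → 1×8 + 1 = 9 (decimal)
Convert thirty-two (English words) → 32 (decimal)
Expression in decimal: (37 + 2) × 9 - 32
Parentheses first: 37 + 2 = 39
Multiply: 39 × 9 = 351
Subtract: 351 - 32 = 319
319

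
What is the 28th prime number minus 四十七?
The 28th prime number = 107
Convert 四十七 (Chinese numeral) → 4×10 + 7 = 47 (decimal)
Compute 107 - 47 = 60
60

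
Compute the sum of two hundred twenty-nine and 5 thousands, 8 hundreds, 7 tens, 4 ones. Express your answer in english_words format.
Convert two hundred twenty-nine (English words) → 2×100 + 29 = 229 (decimal)
Convert 5 thousands, 8 hundreds, 7 tens, 4 ones (place-value notation) → 5×1000 + 8×100 + 7×10 + 4 = 5874 (decimal)
Compute 229 + 5874 = 6103
Convert 6103 (decimal) → 6103 = 6×1000 + 1×100 + 3 → six thousand one hundred three (English words)
six thousand one hundred three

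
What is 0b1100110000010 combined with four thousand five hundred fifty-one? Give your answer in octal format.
Convert 0b1100110000010 (binary) → 4096 + 2048 + 256 + 128 + 2 = 6530 (decimal)
Convert four thousand five hundred fifty-one (English words) → 4×1000 + 5×100 + 51 = 4551 (decimal)
Compute 6530 + 4551 = 11081
Convert 11081 (decimal) → 11081 = 2×4096 + 5×512 + 5×64 + 1×8 + 1 → 0o25511 (octal)
0o25511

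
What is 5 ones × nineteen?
Convert 5 ones (place-value notation) → 5 (decimal)
Convert nineteen (English words) → 19 (decimal)
Compute 5 × 19 = 95
95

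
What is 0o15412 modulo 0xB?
Convert 0o15412 (octal) → 1×4096 + 5×512 + 4×64 + 1×8 + 2 = 6922 (decimal)
Convert 0xB (hexadecimal) → 11 (decimal)
Compute 6922 mod 11 = 3
3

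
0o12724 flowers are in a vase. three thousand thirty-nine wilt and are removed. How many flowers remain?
Convert 0o12724 (octal) → 1×4096 + 2×512 + 7×64 + 2×8 + 4 = 5588 (decimal)
Convert three thousand thirty-nine (English words) → 3×1000 + 39 = 3039 (decimal)
Compute 5588 - 3039 = 2549
2549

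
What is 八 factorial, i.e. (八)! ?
Convert 八 (Chinese numeral) → 8 (decimal)
Compute 8! = 40320
40320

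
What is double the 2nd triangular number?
The 2nd triangular number = 2×3/2 = 3
Compute 3 × 2 = 6
6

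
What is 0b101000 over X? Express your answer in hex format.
Convert 0b101000 (binary) → 32 + 8 = 40 (decimal)
Convert X (Roman numeral) → 10 (decimal)
Compute 40 ÷ 10 = 4
Convert 4 (decimal) → 0x4 (hexadecimal)
0x4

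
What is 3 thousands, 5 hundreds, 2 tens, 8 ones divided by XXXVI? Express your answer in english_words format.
Convert 3 thousands, 5 hundreds, 2 tens, 8 ones (place-value notation) → 3×1000 + 5×100 + 2×10 + 8 = 3528 (decimal)
Convert XXXVI (Roman numeral) → 10 + 10 + 10 + 5 + 1 = 36 (decimal)
Compute 3528 ÷ 36 = 98
Convert 98 (decimal) → ninety-eight (English words)
ninety-eight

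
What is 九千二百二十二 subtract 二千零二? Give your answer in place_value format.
Convert 九千二百二十二 (Chinese numeral) → 9×1000 + 2×100 + 2×10 + 2 = 9222 (decimal)
Convert 二千零二 (Chinese numeral) → 2×1000 + 2 = 2002 (decimal)
Compute 9222 - 2002 = 7220
Convert 7220 (decimal) → 7220 = 7×1000 + 2×100 + 2×10 → 7 thousands, 2 hundreds, 2 tens (place-value notation)
7 thousands, 2 hundreds, 2 tens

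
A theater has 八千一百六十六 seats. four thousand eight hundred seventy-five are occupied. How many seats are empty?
Convert 八千一百六十六 (Chinese numeral) → 8×1000 + 1×100 + 6×10 + 6 = 8166 (decimal)
Convert four thousand eight hundred seventy-five (English words) → 4×1000 + 8×100 + 75 = 4875 (decimal)
Compute 8166 - 4875 = 3291
3291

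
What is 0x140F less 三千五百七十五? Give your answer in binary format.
Convert 0x140F (hexadecimal) → 1×4096 + 4×256 + 15 = 5135 (decimal)
Convert 三千五百七十五 (Chinese numeral) → 3×1000 + 5×100 + 7×10 + 5 = 3575 (decimal)
Compute 5135 - 3575 = 1560
Convert 1560 (decimal) → 1560 = 1024 + 512 + 16 + 8 → 0b11000011000 (binary)
0b11000011000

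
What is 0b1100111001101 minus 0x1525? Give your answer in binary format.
Convert 0b1100111001101 (binary) → 4096 + 2048 + 256 + 128 + 64 + 8 + 4 + 1 = 6605 (decimal)
Convert 0x1525 (hexadecimal) → 1×4096 + 5×256 + 2×16 + 5 = 5413 (decimal)
Compute 6605 - 5413 = 1192
Convert 1192 (decimal) → 1192 = 1024 + 128 + 32 + 8 → 0b10010101000 (binary)
0b10010101000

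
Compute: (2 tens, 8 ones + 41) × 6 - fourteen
Convert 2 tens, 8 ones (place-value notation) → 2×10 + 8 = 28 (decimal)
Convert fourteen (English words) → 14 (decimal)
Expression in decimal: (28 + 41) × 6 - 14
Parentheses first: 28 + 41 = 69
Multiply: 69 × 6 = 414
Subtract: 414 - 14 = 400
400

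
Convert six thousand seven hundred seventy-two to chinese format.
Convert six thousand seven hundred seventy-two (English words) → 6×1000 + 7×100 + 72 = 6772 (decimal)
Convert 6772 (decimal) → 6772 = 6×1000 + 7×100 + 7×10 + 2 → 六千七百七十二 (Chinese numeral)
六千七百七十二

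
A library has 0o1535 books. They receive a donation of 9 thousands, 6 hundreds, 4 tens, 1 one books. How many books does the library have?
Convert 0o1535 (octal) → 1×512 + 5×64 + 3×8 + 5 = 861 (decimal)
Convert 9 thousands, 6 hundreds, 4 tens, 1 one (place-value notation) → 9×1000 + 6×100 + 4×10 + 1 = 9641 (decimal)
Compute 861 + 9641 = 10502
10502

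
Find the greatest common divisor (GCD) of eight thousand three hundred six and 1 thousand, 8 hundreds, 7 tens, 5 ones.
Convert eight thousand three hundred six (English words) → 8×1000 + 3×100 + 6 = 8306 (decimal)
Convert 1 thousand, 8 hundreds, 7 tens, 5 ones (place-value notation) → 1×1000 + 8×100 + 7×10 + 5 = 1875 (decimal)
Compute gcd(8306, 1875) = 1
1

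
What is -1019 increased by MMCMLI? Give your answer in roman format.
Convert MMCMLI (Roman numeral) → 1000 + 1000 + 900 + 50 + 1 = 2951 (decimal)
Compute -1019 + 2951 = 1932
Convert 1932 (decimal) → 1932 = 1000 + 900 + 10 + 10 + 10 + 1 + 1 → MCMXXXII (Roman numeral)
MCMXXXII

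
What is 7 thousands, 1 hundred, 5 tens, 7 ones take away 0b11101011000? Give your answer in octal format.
Convert 7 thousands, 1 hundred, 5 tens, 7 ones (place-value notation) → 7×1000 + 1×100 + 5×10 + 7 = 7157 (decimal)
Convert 0b11101011000 (binary) → 1024 + 512 + 256 + 64 + 16 + 8 = 1880 (decimal)
Compute 7157 - 1880 = 5277
Convert 5277 (decimal) → 5277 = 1×4096 + 2×512 + 2×64 + 3×8 + 5 → 0o12235 (octal)
0o12235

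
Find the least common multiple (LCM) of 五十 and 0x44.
Convert 五十 (Chinese numeral) → 5×10 = 50 (decimal)
Convert 0x44 (hexadecimal) → 4×16 + 4 = 68 (decimal)
Compute lcm(50, 68) = 1700
1700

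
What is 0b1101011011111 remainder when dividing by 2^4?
Convert 0b1101011011111 (binary) → 4096 + 2048 + 512 + 128 + 64 + 16 + 8 + 4 + 2 + 1 = 6879 (decimal)
Convert 2^4 (power) → 16 (decimal)
Compute 6879 mod 16 = 15
15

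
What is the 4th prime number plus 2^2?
The 4th prime number = 7
Convert 2^2 (power) → 4 (decimal)
Compute 7 + 4 = 11
11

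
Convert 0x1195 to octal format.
Convert 0x1195 (hexadecimal) → 1×4096 + 1×256 + 9×16 + 5 = 4501 (decimal)
Convert 4501 (decimal) → 4501 = 1×4096 + 6×64 + 2×8 + 5 → 0o10625 (octal)
0o10625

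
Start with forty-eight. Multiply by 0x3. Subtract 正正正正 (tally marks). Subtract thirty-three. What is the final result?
Convert forty-eight (English words) → 48 (decimal)
Start: 48
Convert 0x3 (hexadecimal) → 3 (decimal)
48 × 3 = 144
Convert 正正正正 (tally marks) → 5 + 5 + 5 + 5 = 20 (decimal)
144 - 20 = 124
Convert thirty-three (English words) → 33 (decimal)
124 - 33 = 91
91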